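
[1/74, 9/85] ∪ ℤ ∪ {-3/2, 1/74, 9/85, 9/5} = ℤ ∪ {-3/2, 9/5} ∪ [1/74, 9/85]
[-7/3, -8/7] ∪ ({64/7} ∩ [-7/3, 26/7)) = [-7/3, -8/7]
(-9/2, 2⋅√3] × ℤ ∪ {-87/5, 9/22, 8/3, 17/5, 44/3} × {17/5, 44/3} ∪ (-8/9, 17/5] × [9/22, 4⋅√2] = ({-87/5, 9/22, 8/3, 17/5, 44/3} × {17/5, 44/3}) ∪ ((-9/2, 2⋅√3] × ℤ) ∪ ((-8/9, 17/5] × [9/22, 4⋅√2])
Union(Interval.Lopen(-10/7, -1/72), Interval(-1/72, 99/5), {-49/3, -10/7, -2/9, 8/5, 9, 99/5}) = Union({-49/3}, Interval(-10/7, 99/5))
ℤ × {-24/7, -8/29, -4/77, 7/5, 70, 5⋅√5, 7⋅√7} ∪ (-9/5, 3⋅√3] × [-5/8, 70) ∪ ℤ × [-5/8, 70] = (ℤ × ({-24/7} ∪ [-5/8, 70])) ∪ ((-9/5, 3⋅√3] × [-5/8, 70))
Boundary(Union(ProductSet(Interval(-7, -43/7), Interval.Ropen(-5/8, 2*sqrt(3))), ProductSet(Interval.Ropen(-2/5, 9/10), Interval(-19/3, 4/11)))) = Union(ProductSet({-7, -43/7}, Interval(-5/8, 2*sqrt(3))), ProductSet({-2/5, 9/10}, Interval(-19/3, 4/11)), ProductSet(Interval(-7, -43/7), {-5/8, 2*sqrt(3)}), ProductSet(Interval(-2/5, 9/10), {-19/3, 4/11}))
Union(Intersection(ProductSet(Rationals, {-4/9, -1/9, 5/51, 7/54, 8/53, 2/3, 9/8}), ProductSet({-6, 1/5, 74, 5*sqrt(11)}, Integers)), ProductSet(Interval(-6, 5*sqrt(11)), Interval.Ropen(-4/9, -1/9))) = ProductSet(Interval(-6, 5*sqrt(11)), Interval.Ropen(-4/9, -1/9))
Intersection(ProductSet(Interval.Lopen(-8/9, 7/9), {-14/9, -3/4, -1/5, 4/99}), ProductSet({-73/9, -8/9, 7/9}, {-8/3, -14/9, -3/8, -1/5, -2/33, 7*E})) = ProductSet({7/9}, {-14/9, -1/5})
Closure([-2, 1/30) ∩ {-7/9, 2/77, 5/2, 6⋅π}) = {-7/9, 2/77}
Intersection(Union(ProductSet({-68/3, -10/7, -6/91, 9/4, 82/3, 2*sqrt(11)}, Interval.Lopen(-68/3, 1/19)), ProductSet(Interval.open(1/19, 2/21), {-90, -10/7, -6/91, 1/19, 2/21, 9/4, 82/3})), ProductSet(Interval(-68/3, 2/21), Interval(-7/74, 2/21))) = Union(ProductSet({-68/3, -10/7, -6/91}, Interval(-7/74, 1/19)), ProductSet(Interval.open(1/19, 2/21), {-6/91, 1/19, 2/21}))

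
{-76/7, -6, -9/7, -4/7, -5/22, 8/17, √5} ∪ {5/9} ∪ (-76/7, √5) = [-76/7, √5]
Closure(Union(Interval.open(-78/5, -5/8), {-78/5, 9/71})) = Union({9/71}, Interval(-78/5, -5/8))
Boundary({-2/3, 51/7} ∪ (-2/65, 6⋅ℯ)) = {-2/3, -2/65, 6⋅ℯ}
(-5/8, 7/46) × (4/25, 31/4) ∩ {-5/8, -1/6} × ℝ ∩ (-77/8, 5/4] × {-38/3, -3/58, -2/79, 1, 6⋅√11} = {-1/6} × {1}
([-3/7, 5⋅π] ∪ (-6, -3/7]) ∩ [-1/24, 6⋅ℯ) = [-1/24, 5⋅π]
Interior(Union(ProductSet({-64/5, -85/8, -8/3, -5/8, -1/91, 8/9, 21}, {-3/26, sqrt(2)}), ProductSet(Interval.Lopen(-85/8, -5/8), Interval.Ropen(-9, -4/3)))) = ProductSet(Interval.open(-85/8, -5/8), Interval.open(-9, -4/3))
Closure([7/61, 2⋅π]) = [7/61, 2⋅π]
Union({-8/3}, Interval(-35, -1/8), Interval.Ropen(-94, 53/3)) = Interval.Ropen(-94, 53/3)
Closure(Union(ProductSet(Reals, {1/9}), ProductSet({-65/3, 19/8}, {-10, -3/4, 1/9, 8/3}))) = Union(ProductSet({-65/3, 19/8}, {-10, -3/4, 1/9, 8/3}), ProductSet(Reals, {1/9}))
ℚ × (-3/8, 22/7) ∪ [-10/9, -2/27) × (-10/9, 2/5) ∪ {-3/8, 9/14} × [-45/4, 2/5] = (ℚ × (-3/8, 22/7)) ∪ ({-3/8, 9/14} × [-45/4, 2/5]) ∪ ([-10/9, -2/27) × (-10/9, 2/5))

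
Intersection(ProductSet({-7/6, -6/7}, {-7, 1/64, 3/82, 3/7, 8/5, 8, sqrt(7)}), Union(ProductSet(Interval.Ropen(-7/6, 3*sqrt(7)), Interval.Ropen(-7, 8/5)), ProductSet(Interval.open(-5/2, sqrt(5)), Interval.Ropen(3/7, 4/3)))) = ProductSet({-7/6, -6/7}, {-7, 1/64, 3/82, 3/7})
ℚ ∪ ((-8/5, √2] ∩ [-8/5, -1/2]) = ℚ ∪ [-8/5, -1/2]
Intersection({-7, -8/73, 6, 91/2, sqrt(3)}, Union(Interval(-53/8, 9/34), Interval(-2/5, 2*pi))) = {-8/73, 6, sqrt(3)}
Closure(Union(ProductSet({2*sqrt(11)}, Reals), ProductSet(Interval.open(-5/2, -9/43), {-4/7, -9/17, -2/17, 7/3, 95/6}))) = Union(ProductSet({2*sqrt(11)}, Reals), ProductSet(Interval(-5/2, -9/43), {-4/7, -9/17, -2/17, 7/3, 95/6}))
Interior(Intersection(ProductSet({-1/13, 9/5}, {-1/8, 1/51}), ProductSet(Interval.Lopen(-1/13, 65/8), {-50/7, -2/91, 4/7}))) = EmptySet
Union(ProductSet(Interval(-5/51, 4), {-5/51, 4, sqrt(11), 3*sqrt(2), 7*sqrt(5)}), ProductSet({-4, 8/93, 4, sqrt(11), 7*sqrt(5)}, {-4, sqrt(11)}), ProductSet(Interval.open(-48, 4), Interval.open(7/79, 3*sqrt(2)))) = Union(ProductSet({-4, 8/93, 4, sqrt(11), 7*sqrt(5)}, {-4, sqrt(11)}), ProductSet(Interval.open(-48, 4), Interval.open(7/79, 3*sqrt(2))), ProductSet(Interval(-5/51, 4), {-5/51, 4, sqrt(11), 3*sqrt(2), 7*sqrt(5)}))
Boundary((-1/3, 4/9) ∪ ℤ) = {-1/3, 4/9} ∪ (ℤ \ (-1/3, 4/9))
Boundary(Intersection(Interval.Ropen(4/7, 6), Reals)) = {4/7, 6}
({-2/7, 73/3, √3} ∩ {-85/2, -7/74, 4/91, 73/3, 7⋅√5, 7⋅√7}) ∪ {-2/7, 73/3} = {-2/7, 73/3}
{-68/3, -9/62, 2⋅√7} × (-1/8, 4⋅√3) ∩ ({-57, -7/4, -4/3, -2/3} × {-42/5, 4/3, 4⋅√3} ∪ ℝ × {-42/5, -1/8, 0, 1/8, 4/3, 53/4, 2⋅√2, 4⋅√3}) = {-68/3, -9/62, 2⋅√7} × {0, 1/8, 4/3, 2⋅√2}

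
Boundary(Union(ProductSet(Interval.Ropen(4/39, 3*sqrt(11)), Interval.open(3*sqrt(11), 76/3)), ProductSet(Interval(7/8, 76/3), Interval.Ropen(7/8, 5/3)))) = Union(ProductSet({4/39, 3*sqrt(11)}, Interval(3*sqrt(11), 76/3)), ProductSet({7/8, 76/3}, Interval(7/8, 5/3)), ProductSet(Interval(4/39, 3*sqrt(11)), {76/3, 3*sqrt(11)}), ProductSet(Interval(7/8, 76/3), {7/8, 5/3}))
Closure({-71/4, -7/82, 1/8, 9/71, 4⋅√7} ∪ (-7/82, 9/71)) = {-71/4, 4⋅√7} ∪ [-7/82, 9/71]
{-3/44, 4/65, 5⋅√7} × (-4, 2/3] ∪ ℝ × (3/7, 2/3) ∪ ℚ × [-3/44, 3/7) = (ℚ × [-3/44, 3/7)) ∪ (ℝ × (3/7, 2/3)) ∪ ({-3/44, 4/65, 5⋅√7} × (-4, 2/3])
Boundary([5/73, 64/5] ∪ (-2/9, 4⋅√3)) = {-2/9, 64/5}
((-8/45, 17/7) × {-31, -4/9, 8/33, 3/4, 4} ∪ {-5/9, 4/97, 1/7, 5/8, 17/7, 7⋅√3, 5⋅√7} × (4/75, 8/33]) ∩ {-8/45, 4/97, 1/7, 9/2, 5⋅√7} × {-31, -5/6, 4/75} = {4/97, 1/7} × {-31}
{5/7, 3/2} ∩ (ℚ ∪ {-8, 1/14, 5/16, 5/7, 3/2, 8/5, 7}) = {5/7, 3/2}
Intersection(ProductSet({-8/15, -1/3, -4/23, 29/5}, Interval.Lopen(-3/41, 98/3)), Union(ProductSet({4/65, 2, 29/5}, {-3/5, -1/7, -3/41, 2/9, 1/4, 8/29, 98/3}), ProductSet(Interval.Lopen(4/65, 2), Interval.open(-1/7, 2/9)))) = ProductSet({29/5}, {2/9, 1/4, 8/29, 98/3})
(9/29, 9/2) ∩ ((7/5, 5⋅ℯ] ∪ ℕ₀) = {1, 2, 3, 4} ∪ (7/5, 9/2)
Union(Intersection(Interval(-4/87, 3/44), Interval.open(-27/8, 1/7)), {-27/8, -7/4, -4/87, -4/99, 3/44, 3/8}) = Union({-27/8, -7/4, 3/8}, Interval(-4/87, 3/44))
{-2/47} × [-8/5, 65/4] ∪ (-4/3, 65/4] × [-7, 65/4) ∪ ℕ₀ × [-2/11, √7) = ({-2/47} × [-8/5, 65/4]) ∪ (ℕ₀ × [-2/11, √7)) ∪ ((-4/3, 65/4] × [-7, 65/4))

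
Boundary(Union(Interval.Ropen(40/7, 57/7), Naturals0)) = Union(Complement(Naturals0, Interval.open(40/7, 57/7)), {40/7, 57/7})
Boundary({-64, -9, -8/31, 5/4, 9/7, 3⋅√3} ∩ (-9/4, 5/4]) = {-8/31, 5/4}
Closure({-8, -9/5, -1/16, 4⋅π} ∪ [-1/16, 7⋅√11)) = {-8, -9/5} ∪ [-1/16, 7⋅√11]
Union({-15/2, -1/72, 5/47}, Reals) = Reals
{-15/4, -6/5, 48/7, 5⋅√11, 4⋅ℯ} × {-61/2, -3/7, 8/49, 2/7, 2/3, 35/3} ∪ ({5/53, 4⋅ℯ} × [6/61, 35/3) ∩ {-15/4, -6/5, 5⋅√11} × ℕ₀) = {-15/4, -6/5, 48/7, 5⋅√11, 4⋅ℯ} × {-61/2, -3/7, 8/49, 2/7, 2/3, 35/3}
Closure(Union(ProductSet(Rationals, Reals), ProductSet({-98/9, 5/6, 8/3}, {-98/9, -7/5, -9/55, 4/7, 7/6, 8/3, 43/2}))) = ProductSet(Reals, Reals)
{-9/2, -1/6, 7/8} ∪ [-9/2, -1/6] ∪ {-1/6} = [-9/2, -1/6] ∪ {7/8}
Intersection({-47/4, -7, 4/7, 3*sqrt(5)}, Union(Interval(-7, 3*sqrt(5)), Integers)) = {-7, 4/7, 3*sqrt(5)}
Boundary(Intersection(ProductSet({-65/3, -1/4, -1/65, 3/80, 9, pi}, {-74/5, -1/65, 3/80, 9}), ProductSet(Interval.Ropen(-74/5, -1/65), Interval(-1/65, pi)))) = ProductSet({-1/4}, {-1/65, 3/80})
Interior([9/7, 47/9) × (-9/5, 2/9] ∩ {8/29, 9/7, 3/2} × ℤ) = ∅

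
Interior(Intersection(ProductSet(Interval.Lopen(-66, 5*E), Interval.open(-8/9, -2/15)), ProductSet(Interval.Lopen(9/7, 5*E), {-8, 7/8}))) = EmptySet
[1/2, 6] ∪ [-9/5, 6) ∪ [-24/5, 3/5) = [-24/5, 6]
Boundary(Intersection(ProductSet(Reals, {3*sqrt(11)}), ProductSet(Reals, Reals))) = ProductSet(Reals, {3*sqrt(11)})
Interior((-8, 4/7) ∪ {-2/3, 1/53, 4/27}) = (-8, 4/7)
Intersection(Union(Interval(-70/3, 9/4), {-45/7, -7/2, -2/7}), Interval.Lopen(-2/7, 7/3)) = Interval.Lopen(-2/7, 9/4)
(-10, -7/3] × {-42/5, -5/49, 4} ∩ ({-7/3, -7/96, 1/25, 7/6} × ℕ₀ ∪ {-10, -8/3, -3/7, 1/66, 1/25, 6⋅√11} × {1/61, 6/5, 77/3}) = {-7/3} × {4}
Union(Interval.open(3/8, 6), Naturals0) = Union(Interval.Lopen(3/8, 6), Naturals0)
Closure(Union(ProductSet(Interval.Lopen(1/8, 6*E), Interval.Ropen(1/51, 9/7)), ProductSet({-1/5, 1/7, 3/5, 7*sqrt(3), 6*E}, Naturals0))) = Union(ProductSet({1/8, 6*E}, Interval(1/51, 9/7)), ProductSet({-1/5, 1/7, 3/5, 7*sqrt(3), 6*E}, Naturals0), ProductSet(Interval(1/8, 6*E), {1/51, 9/7}), ProductSet(Interval.Lopen(1/8, 6*E), Interval.Ropen(1/51, 9/7)))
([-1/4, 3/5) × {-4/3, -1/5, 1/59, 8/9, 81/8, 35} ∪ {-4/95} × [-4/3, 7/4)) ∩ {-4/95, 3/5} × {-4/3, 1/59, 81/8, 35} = {-4/95} × {-4/3, 1/59, 81/8, 35}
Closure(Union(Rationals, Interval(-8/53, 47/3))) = Union(Interval(-oo, oo), Rationals)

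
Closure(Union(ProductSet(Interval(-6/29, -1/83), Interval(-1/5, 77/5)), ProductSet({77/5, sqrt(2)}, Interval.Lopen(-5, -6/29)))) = Union(ProductSet({77/5, sqrt(2)}, Interval(-5, -6/29)), ProductSet(Interval(-6/29, -1/83), Interval(-1/5, 77/5)))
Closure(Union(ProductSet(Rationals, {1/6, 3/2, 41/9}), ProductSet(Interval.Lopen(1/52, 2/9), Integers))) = Union(ProductSet(Interval(1/52, 2/9), Integers), ProductSet(Reals, {1/6, 3/2, 41/9}))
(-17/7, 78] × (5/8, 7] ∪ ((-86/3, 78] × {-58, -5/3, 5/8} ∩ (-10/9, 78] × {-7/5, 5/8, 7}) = ((-10/9, 78] × {5/8}) ∪ ((-17/7, 78] × (5/8, 7])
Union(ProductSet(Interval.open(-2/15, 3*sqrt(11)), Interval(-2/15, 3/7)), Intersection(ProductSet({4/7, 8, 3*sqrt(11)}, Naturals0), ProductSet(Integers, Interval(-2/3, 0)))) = ProductSet(Interval.open(-2/15, 3*sqrt(11)), Interval(-2/15, 3/7))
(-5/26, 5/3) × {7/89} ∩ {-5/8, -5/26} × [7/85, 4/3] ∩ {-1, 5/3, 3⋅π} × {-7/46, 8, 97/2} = ∅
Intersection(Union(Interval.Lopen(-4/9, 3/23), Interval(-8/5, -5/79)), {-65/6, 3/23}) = {3/23}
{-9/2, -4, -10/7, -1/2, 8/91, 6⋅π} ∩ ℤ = {-4}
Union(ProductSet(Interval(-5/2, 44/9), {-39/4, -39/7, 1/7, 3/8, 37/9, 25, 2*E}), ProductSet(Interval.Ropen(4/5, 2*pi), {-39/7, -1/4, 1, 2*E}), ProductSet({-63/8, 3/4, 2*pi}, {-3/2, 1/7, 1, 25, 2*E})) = Union(ProductSet({-63/8, 3/4, 2*pi}, {-3/2, 1/7, 1, 25, 2*E}), ProductSet(Interval(-5/2, 44/9), {-39/4, -39/7, 1/7, 3/8, 37/9, 25, 2*E}), ProductSet(Interval.Ropen(4/5, 2*pi), {-39/7, -1/4, 1, 2*E}))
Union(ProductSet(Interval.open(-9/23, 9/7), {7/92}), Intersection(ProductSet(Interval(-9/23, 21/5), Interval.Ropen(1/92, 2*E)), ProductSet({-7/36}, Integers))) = Union(ProductSet({-7/36}, Range(1, 6, 1)), ProductSet(Interval.open(-9/23, 9/7), {7/92}))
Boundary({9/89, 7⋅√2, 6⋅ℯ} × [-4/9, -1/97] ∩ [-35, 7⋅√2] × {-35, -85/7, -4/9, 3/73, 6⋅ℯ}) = {9/89, 7⋅√2} × {-4/9}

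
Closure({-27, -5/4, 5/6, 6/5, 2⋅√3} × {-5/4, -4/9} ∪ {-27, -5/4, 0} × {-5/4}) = ({-27, -5/4, 0} × {-5/4}) ∪ ({-27, -5/4, 5/6, 6/5, 2⋅√3} × {-5/4, -4/9})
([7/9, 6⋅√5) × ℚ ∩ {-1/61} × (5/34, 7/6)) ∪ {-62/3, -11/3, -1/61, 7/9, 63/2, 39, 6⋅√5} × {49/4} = {-62/3, -11/3, -1/61, 7/9, 63/2, 39, 6⋅√5} × {49/4}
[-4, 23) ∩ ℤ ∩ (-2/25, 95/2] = {0, 1, …, 22}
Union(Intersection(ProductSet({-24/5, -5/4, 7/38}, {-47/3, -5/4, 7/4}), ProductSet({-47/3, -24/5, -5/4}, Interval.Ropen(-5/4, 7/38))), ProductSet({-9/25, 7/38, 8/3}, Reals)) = Union(ProductSet({-24/5, -5/4}, {-5/4}), ProductSet({-9/25, 7/38, 8/3}, Reals))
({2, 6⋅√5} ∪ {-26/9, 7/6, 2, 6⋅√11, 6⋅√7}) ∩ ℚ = {-26/9, 7/6, 2}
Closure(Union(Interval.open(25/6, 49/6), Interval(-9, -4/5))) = Union(Interval(-9, -4/5), Interval(25/6, 49/6))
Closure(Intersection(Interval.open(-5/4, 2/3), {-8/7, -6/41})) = {-8/7, -6/41}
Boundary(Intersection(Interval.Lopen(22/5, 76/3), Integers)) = Range(5, 26, 1)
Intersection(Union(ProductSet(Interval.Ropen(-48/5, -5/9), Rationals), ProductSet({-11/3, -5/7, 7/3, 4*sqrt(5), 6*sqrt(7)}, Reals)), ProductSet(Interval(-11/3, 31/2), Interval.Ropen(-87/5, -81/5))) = Union(ProductSet({-11/3, -5/7, 7/3, 4*sqrt(5)}, Interval.Ropen(-87/5, -81/5)), ProductSet(Interval.Ropen(-11/3, -5/9), Intersection(Interval.Ropen(-87/5, -81/5), Rationals)))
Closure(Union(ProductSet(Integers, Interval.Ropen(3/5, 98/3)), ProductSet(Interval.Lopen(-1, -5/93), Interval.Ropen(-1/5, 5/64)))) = Union(ProductSet({-1, -5/93}, Interval(-1/5, 5/64)), ProductSet(Integers, Interval(3/5, 98/3)), ProductSet(Interval(-1, -5/93), {-1/5, 5/64}), ProductSet(Interval.Lopen(-1, -5/93), Interval.Ropen(-1/5, 5/64)))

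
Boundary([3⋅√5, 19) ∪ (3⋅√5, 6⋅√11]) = {6⋅√11, 3⋅√5}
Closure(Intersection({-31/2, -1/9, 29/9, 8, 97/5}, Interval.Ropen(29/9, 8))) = {29/9}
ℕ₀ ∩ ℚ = ℕ₀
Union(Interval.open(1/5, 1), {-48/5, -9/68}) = Union({-48/5, -9/68}, Interval.open(1/5, 1))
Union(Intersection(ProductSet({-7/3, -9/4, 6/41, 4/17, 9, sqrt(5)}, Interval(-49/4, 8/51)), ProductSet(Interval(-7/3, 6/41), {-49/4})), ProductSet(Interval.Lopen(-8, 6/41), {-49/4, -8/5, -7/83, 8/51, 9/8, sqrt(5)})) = ProductSet(Interval.Lopen(-8, 6/41), {-49/4, -8/5, -7/83, 8/51, 9/8, sqrt(5)})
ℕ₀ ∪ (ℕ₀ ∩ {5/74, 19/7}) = ℕ₀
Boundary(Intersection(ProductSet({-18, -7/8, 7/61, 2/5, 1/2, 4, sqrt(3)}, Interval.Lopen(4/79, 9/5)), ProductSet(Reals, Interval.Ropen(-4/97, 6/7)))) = ProductSet({-18, -7/8, 7/61, 2/5, 1/2, 4, sqrt(3)}, Interval(4/79, 6/7))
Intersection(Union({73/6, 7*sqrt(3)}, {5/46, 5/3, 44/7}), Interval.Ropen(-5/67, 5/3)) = {5/46}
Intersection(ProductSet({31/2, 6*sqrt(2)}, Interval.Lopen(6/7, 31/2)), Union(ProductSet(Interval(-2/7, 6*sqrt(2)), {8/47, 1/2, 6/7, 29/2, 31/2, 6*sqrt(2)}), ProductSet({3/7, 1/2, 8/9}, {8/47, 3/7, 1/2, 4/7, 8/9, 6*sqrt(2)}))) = ProductSet({6*sqrt(2)}, {29/2, 31/2, 6*sqrt(2)})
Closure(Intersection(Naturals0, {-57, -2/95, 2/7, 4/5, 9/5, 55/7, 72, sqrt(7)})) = {72}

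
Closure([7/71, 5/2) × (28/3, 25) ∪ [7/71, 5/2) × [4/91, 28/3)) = ({7/71, 5/2} × [4/91, 25]) ∪ ([7/71, 5/2] × {4/91, 28/3, 25}) ∪ ([7/71, 5/2) × ([4/91, 28/3) ∪ (28/3, 25)))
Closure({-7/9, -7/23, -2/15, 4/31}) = {-7/9, -7/23, -2/15, 4/31}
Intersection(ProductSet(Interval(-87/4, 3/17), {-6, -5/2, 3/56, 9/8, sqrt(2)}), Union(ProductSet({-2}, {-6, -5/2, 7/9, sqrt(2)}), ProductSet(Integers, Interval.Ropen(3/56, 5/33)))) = Union(ProductSet({-2}, {-6, -5/2, sqrt(2)}), ProductSet(Range(-21, 1, 1), {3/56}))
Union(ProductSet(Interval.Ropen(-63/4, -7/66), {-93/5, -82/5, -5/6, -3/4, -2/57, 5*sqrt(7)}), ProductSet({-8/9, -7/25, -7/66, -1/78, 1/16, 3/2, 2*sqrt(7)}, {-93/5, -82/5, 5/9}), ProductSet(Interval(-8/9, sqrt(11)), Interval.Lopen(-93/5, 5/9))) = Union(ProductSet({-8/9, -7/25, -7/66, -1/78, 1/16, 3/2, 2*sqrt(7)}, {-93/5, -82/5, 5/9}), ProductSet(Interval.Ropen(-63/4, -7/66), {-93/5, -82/5, -5/6, -3/4, -2/57, 5*sqrt(7)}), ProductSet(Interval(-8/9, sqrt(11)), Interval.Lopen(-93/5, 5/9)))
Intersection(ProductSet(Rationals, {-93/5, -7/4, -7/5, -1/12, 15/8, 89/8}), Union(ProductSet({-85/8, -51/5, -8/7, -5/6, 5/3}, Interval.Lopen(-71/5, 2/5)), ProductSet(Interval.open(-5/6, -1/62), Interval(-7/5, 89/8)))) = Union(ProductSet({-85/8, -51/5, -8/7, -5/6, 5/3}, {-7/4, -7/5, -1/12}), ProductSet(Intersection(Interval.open(-5/6, -1/62), Rationals), {-7/5, -1/12, 15/8, 89/8}))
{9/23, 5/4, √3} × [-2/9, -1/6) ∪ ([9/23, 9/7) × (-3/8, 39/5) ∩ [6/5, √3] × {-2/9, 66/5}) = ([6/5, 9/7) × {-2/9}) ∪ ({9/23, 5/4, √3} × [-2/9, -1/6))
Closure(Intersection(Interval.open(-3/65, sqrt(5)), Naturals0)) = Range(0, 3, 1)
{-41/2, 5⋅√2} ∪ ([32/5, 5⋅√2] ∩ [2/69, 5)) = {-41/2, 5⋅√2}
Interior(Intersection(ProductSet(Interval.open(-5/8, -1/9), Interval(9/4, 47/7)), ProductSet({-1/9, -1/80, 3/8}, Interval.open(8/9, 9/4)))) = EmptySet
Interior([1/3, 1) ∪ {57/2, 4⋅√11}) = (1/3, 1)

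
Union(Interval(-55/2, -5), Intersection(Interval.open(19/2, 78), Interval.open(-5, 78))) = Union(Interval(-55/2, -5), Interval.open(19/2, 78))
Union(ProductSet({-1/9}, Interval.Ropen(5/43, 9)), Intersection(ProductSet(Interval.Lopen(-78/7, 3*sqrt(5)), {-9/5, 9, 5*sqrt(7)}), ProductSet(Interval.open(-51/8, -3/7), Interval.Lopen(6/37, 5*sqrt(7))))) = Union(ProductSet({-1/9}, Interval.Ropen(5/43, 9)), ProductSet(Interval.open(-51/8, -3/7), {9, 5*sqrt(7)}))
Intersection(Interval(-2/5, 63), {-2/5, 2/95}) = {-2/5, 2/95}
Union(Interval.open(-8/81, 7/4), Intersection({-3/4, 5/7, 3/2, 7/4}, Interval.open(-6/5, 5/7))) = Union({-3/4}, Interval.open(-8/81, 7/4))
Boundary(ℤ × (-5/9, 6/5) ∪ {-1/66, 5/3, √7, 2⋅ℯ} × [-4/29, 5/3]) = (ℤ × [-5/9, 6/5]) ∪ ({-1/66, 5/3, √7, 2⋅ℯ} × [-4/29, 5/3])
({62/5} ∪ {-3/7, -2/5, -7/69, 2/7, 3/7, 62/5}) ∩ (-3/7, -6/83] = {-2/5, -7/69}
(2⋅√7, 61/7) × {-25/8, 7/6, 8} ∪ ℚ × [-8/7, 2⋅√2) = (ℚ × [-8/7, 2⋅√2)) ∪ ((2⋅√7, 61/7) × {-25/8, 7/6, 8})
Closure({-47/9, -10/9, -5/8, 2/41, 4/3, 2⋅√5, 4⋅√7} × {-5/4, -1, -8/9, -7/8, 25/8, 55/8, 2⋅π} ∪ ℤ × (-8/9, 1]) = (ℤ × [-8/9, 1]) ∪ ({-47/9, -10/9, -5/8, 2/41, 4/3, 2⋅√5, 4⋅√7} × {-5/4, -1, -8/9, -7/8, 25/8, 55/8, 2⋅π})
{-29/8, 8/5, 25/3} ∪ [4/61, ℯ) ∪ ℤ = ℤ ∪ {-29/8, 25/3} ∪ [4/61, ℯ)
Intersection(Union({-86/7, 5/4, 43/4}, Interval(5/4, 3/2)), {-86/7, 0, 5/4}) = {-86/7, 5/4}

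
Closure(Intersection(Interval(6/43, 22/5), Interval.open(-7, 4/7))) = Interval(6/43, 4/7)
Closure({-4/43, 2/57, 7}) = {-4/43, 2/57, 7}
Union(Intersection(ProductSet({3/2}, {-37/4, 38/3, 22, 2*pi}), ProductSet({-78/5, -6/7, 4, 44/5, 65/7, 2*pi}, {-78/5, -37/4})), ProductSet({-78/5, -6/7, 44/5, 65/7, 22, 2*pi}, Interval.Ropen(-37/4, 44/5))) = ProductSet({-78/5, -6/7, 44/5, 65/7, 22, 2*pi}, Interval.Ropen(-37/4, 44/5))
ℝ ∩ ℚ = ℚ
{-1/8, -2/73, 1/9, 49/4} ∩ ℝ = {-1/8, -2/73, 1/9, 49/4}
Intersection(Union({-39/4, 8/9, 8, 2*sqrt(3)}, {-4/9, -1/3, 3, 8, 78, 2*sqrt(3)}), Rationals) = {-39/4, -4/9, -1/3, 8/9, 3, 8, 78}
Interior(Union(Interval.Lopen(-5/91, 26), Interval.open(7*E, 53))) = Interval.open(-5/91, 53)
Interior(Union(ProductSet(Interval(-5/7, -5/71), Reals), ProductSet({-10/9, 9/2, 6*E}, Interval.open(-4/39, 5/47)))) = ProductSet(Interval.open(-5/7, -5/71), Reals)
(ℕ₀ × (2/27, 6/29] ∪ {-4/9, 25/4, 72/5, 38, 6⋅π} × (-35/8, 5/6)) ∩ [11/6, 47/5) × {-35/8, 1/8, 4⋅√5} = ({2, 3, …, 9} ∪ {25/4}) × {1/8}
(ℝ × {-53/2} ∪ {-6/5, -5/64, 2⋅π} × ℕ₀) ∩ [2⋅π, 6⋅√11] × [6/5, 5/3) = ∅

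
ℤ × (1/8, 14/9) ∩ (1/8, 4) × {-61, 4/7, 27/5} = {1, 2, 3} × {4/7}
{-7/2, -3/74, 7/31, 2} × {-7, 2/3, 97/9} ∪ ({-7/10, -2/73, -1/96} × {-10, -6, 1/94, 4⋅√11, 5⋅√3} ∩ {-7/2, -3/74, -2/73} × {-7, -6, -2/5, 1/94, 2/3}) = ({-2/73} × {-6, 1/94}) ∪ ({-7/2, -3/74, 7/31, 2} × {-7, 2/3, 97/9})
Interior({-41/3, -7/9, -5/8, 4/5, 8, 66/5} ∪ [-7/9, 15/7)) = (-7/9, 15/7)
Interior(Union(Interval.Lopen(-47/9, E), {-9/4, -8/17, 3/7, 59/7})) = Interval.open(-47/9, E)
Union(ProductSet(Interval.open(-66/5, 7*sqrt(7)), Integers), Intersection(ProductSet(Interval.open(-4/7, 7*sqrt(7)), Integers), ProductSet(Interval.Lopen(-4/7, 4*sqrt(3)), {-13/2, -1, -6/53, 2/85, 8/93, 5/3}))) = ProductSet(Interval.open(-66/5, 7*sqrt(7)), Integers)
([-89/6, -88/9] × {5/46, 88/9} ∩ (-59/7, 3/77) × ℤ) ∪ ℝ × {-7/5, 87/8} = ℝ × {-7/5, 87/8}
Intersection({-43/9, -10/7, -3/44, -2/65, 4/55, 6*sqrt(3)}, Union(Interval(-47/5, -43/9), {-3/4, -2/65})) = {-43/9, -2/65}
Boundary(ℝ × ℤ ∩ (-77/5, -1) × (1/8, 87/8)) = [-77/5, -1] × {1, 2, …, 10}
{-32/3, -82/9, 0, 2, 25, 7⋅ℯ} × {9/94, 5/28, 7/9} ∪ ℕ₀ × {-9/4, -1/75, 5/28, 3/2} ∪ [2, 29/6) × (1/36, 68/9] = (ℕ₀ × {-9/4, -1/75, 5/28, 3/2}) ∪ ([2, 29/6) × (1/36, 68/9]) ∪ ({-32/3, -82/9, 0, 2, 25, 7⋅ℯ} × {9/94, 5/28, 7/9})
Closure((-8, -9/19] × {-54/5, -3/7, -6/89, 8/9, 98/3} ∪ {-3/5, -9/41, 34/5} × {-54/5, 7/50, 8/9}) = ({-3/5, -9/41, 34/5} × {-54/5, 7/50, 8/9}) ∪ ([-8, -9/19] × {-54/5, -3/7, -6/89, 8/9, 98/3})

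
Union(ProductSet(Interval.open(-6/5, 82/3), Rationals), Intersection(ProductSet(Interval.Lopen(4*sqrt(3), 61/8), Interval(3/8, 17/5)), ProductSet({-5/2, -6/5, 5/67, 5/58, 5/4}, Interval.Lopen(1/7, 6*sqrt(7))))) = ProductSet(Interval.open(-6/5, 82/3), Rationals)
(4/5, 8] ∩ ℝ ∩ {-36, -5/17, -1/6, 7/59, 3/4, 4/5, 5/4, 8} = {5/4, 8}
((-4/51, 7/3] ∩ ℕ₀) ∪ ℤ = ℤ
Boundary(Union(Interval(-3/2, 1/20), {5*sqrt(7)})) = {-3/2, 1/20, 5*sqrt(7)}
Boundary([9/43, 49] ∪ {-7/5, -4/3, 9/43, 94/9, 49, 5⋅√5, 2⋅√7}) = {-7/5, -4/3, 9/43, 49}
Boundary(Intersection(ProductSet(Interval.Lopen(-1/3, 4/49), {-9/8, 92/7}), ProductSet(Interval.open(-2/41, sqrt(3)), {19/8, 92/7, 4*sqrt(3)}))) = ProductSet(Interval(-2/41, 4/49), {92/7})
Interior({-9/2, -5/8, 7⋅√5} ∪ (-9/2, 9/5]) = (-9/2, 9/5)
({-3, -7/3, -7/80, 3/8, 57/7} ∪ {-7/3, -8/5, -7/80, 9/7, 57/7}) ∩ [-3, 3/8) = {-3, -7/3, -8/5, -7/80}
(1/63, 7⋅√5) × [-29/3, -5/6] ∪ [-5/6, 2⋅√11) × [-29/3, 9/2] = ([-5/6, 2⋅√11) × [-29/3, 9/2]) ∪ ((1/63, 7⋅√5) × [-29/3, -5/6])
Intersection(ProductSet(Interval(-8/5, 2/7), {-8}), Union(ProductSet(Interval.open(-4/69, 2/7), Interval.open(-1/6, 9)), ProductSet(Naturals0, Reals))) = ProductSet(Range(0, 1, 1), {-8})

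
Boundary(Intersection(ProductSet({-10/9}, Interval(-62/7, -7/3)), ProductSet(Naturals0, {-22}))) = EmptySet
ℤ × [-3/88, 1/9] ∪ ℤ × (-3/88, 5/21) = ℤ × [-3/88, 5/21)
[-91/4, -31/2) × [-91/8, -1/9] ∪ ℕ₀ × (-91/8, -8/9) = (ℕ₀ × (-91/8, -8/9)) ∪ ([-91/4, -31/2) × [-91/8, -1/9])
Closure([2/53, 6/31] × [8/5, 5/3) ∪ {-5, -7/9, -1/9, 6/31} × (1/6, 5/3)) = ({-5, -7/9, -1/9, 6/31} × [1/6, 5/3]) ∪ ([2/53, 6/31] × [8/5, 5/3])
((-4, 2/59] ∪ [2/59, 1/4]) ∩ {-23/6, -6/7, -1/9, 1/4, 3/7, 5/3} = {-23/6, -6/7, -1/9, 1/4}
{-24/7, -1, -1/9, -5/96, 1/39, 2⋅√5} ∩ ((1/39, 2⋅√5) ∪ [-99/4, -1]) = {-24/7, -1}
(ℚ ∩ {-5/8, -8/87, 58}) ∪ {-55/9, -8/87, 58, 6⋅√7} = {-55/9, -5/8, -8/87, 58, 6⋅√7}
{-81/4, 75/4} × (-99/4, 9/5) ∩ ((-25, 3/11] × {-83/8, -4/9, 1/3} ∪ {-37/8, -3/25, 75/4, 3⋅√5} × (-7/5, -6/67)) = ({-81/4} × {-83/8, -4/9, 1/3}) ∪ ({75/4} × (-7/5, -6/67))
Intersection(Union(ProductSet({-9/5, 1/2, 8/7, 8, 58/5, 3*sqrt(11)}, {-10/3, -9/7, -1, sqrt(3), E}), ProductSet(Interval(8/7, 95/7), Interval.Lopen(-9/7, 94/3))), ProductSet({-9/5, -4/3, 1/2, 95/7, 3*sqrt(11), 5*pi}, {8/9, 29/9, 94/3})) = ProductSet({95/7, 3*sqrt(11)}, {8/9, 29/9, 94/3})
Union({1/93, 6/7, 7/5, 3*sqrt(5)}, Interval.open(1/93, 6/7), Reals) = Interval(-oo, oo)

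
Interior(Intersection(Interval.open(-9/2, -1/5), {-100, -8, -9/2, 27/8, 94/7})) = EmptySet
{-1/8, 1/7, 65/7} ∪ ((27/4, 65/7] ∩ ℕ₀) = {-1/8, 1/7, 65/7} ∪ {7, 8, 9}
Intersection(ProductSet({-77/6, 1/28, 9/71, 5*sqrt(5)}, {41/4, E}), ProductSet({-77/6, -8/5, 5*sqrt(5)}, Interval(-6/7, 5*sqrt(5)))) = ProductSet({-77/6, 5*sqrt(5)}, {41/4, E})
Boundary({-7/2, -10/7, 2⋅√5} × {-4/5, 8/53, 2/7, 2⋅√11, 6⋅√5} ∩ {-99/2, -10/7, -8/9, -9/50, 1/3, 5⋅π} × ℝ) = {-10/7} × {-4/5, 8/53, 2/7, 2⋅√11, 6⋅√5}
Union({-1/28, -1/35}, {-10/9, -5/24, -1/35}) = {-10/9, -5/24, -1/28, -1/35}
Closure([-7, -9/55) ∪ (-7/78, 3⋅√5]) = [-7, -9/55] ∪ [-7/78, 3⋅√5]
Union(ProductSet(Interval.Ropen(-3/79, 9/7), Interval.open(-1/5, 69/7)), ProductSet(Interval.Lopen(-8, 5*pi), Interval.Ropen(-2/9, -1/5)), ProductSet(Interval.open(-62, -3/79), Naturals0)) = Union(ProductSet(Interval.open(-62, -3/79), Naturals0), ProductSet(Interval.Lopen(-8, 5*pi), Interval.Ropen(-2/9, -1/5)), ProductSet(Interval.Ropen(-3/79, 9/7), Interval.open(-1/5, 69/7)))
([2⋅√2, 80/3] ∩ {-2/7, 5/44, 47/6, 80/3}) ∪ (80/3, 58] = {47/6} ∪ [80/3, 58]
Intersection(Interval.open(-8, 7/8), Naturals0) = Range(0, 1, 1)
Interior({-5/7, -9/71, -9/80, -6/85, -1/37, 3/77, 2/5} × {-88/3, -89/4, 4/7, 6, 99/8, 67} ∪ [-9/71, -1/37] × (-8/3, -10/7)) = (-9/71, -1/37) × (-8/3, -10/7)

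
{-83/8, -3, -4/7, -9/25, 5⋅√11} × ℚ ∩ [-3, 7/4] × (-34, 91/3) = {-3, -4/7, -9/25} × (ℚ ∩ (-34, 91/3))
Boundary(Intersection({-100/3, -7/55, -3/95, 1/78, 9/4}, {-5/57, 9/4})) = {9/4}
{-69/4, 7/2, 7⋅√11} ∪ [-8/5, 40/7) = {-69/4, 7⋅√11} ∪ [-8/5, 40/7)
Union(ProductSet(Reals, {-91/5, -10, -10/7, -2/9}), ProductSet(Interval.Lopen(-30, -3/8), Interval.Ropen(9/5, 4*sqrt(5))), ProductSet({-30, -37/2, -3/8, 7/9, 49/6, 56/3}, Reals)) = Union(ProductSet({-30, -37/2, -3/8, 7/9, 49/6, 56/3}, Reals), ProductSet(Interval.Lopen(-30, -3/8), Interval.Ropen(9/5, 4*sqrt(5))), ProductSet(Reals, {-91/5, -10, -10/7, -2/9}))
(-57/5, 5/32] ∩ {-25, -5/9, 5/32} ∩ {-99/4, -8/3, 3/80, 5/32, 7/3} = {5/32}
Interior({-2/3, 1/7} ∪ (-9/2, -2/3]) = (-9/2, -2/3)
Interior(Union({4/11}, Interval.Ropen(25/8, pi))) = Interval.open(25/8, pi)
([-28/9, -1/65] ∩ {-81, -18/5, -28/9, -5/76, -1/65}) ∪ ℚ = ℚ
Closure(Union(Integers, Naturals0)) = Integers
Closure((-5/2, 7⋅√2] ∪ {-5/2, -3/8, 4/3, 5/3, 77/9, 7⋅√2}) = [-5/2, 7⋅√2]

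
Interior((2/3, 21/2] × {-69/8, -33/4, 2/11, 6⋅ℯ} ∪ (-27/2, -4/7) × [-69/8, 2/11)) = (-27/2, -4/7) × (-69/8, 2/11)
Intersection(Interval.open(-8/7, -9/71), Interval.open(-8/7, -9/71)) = Interval.open(-8/7, -9/71)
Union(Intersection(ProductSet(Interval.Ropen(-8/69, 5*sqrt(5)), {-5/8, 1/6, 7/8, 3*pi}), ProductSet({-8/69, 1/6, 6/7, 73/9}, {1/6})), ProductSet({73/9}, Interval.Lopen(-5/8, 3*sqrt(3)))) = Union(ProductSet({73/9}, Interval.Lopen(-5/8, 3*sqrt(3))), ProductSet({-8/69, 1/6, 6/7, 73/9}, {1/6}))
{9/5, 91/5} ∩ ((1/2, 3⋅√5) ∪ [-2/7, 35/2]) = {9/5}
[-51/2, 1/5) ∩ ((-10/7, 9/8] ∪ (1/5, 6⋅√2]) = (-10/7, 1/5)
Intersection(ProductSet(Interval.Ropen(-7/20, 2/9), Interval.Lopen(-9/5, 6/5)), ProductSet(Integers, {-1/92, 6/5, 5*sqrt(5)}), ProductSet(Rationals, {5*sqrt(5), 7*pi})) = EmptySet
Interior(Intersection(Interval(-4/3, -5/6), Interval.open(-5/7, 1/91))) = EmptySet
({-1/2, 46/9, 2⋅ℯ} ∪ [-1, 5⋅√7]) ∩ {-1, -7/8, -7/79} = {-1, -7/8, -7/79}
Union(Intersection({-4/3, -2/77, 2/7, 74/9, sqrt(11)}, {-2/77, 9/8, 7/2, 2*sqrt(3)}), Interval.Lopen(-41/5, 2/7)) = Interval.Lopen(-41/5, 2/7)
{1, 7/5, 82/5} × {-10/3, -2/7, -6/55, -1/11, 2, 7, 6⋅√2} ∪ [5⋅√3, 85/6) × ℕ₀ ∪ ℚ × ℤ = (ℚ × ℤ) ∪ ([5⋅√3, 85/6) × ℕ₀) ∪ ({1, 7/5, 82/5} × {-10/3, -2/7, -6/55, -1/11, 2, 7, 6⋅√2})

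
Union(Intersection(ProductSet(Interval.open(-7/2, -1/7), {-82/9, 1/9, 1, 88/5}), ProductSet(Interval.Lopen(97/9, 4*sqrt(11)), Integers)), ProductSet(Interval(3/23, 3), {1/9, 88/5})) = ProductSet(Interval(3/23, 3), {1/9, 88/5})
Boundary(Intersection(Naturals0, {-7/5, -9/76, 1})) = {1}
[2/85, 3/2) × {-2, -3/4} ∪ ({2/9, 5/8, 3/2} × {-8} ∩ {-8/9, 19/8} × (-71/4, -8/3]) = [2/85, 3/2) × {-2, -3/4}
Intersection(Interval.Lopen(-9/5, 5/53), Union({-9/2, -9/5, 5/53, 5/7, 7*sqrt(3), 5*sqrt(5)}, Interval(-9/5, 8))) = Interval.Lopen(-9/5, 5/53)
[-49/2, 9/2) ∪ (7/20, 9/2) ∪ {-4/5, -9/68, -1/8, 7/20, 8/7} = [-49/2, 9/2)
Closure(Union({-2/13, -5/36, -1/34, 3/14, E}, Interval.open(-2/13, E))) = Interval(-2/13, E)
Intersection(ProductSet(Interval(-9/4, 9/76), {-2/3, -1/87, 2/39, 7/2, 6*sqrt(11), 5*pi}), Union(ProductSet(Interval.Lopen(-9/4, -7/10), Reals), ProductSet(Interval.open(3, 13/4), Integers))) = ProductSet(Interval.Lopen(-9/4, -7/10), {-2/3, -1/87, 2/39, 7/2, 6*sqrt(11), 5*pi})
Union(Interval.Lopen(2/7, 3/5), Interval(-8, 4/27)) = Union(Interval(-8, 4/27), Interval.Lopen(2/7, 3/5))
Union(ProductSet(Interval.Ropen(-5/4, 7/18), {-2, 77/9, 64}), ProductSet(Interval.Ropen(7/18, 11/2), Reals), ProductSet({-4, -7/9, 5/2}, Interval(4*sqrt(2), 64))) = Union(ProductSet({-4, -7/9, 5/2}, Interval(4*sqrt(2), 64)), ProductSet(Interval.Ropen(-5/4, 7/18), {-2, 77/9, 64}), ProductSet(Interval.Ropen(7/18, 11/2), Reals))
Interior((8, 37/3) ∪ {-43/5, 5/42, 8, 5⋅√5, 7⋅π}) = (8, 37/3)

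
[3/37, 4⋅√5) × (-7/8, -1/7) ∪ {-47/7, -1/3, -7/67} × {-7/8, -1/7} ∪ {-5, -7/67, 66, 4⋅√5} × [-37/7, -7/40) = ({-47/7, -1/3, -7/67} × {-7/8, -1/7}) ∪ ({-5, -7/67, 66, 4⋅√5} × [-37/7, -7/40)) ∪ ([3/37, 4⋅√5) × (-7/8, -1/7))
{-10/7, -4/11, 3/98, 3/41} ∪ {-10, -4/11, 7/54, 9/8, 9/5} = {-10, -10/7, -4/11, 3/98, 3/41, 7/54, 9/8, 9/5}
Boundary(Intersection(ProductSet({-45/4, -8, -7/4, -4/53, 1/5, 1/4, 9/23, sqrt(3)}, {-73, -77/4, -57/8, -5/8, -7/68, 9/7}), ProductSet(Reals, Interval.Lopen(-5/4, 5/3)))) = ProductSet({-45/4, -8, -7/4, -4/53, 1/5, 1/4, 9/23, sqrt(3)}, {-5/8, -7/68, 9/7})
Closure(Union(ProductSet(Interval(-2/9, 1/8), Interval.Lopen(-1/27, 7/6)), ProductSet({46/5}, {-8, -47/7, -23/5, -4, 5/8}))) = Union(ProductSet({46/5}, {-8, -47/7, -23/5, -4, 5/8}), ProductSet(Interval(-2/9, 1/8), Interval(-1/27, 7/6)))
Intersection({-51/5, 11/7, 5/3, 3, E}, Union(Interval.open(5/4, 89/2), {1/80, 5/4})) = {11/7, 5/3, 3, E}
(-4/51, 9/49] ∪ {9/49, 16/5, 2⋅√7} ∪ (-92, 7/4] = (-92, 7/4] ∪ {16/5, 2⋅√7}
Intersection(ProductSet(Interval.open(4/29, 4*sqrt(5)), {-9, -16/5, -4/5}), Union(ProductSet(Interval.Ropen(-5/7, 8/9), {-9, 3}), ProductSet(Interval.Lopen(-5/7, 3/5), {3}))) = ProductSet(Interval.open(4/29, 8/9), {-9})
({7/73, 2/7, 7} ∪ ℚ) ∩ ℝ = ℚ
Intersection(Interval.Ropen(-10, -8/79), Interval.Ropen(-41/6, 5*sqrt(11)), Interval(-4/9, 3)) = Interval.Ropen(-4/9, -8/79)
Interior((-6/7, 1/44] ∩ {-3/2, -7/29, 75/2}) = ∅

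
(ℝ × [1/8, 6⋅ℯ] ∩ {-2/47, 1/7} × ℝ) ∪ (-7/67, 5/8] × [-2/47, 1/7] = ({-2/47, 1/7} × [1/8, 6⋅ℯ]) ∪ ((-7/67, 5/8] × [-2/47, 1/7])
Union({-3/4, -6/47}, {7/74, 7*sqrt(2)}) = {-3/4, -6/47, 7/74, 7*sqrt(2)}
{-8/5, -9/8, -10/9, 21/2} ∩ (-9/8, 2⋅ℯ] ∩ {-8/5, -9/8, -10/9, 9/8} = {-10/9}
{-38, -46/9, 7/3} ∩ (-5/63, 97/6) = {7/3}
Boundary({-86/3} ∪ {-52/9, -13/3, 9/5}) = {-86/3, -52/9, -13/3, 9/5}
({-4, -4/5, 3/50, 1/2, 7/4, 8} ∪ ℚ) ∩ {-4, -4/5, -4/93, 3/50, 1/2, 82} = {-4, -4/5, -4/93, 3/50, 1/2, 82}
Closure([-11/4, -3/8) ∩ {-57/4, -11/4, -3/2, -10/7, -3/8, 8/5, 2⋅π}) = {-11/4, -3/2, -10/7}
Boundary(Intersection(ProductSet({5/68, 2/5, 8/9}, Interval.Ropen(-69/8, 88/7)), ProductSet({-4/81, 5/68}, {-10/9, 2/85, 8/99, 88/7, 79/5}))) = ProductSet({5/68}, {-10/9, 2/85, 8/99})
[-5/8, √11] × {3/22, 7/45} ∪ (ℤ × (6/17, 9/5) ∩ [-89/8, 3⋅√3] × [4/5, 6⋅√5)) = ({-11, -10, …, 5} × [4/5, 9/5)) ∪ ([-5/8, √11] × {3/22, 7/45})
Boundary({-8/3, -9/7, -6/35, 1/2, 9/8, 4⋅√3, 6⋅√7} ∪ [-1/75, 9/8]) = {-8/3, -9/7, -6/35, -1/75, 9/8, 4⋅√3, 6⋅√7}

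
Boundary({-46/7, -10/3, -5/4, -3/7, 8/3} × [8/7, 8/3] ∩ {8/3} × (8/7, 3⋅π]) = {8/3} × [8/7, 8/3]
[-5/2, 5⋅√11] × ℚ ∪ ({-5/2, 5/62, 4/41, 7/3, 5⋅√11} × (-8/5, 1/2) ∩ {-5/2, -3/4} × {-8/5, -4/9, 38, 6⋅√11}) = [-5/2, 5⋅√11] × ℚ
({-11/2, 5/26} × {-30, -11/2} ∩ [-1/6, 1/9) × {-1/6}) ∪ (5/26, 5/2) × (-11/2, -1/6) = (5/26, 5/2) × (-11/2, -1/6)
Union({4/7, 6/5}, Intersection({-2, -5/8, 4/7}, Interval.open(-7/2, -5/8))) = {-2, 4/7, 6/5}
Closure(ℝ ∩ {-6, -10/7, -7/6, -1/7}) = {-6, -10/7, -7/6, -1/7}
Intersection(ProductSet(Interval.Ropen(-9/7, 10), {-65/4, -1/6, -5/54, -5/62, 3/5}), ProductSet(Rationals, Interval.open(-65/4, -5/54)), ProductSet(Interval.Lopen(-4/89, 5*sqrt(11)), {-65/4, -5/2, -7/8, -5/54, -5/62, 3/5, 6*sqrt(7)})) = EmptySet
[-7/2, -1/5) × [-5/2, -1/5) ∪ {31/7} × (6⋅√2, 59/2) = ([-7/2, -1/5) × [-5/2, -1/5)) ∪ ({31/7} × (6⋅√2, 59/2))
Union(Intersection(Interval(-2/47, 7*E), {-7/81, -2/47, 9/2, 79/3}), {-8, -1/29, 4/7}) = {-8, -2/47, -1/29, 4/7, 9/2}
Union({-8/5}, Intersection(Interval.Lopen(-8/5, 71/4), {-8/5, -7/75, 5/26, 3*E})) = {-8/5, -7/75, 5/26, 3*E}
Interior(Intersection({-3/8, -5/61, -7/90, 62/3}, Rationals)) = EmptySet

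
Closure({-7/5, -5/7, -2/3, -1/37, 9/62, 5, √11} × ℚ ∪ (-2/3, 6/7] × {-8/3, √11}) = ([-2/3, 6/7] × {-8/3, √11}) ∪ ({-7/5, -5/7, -2/3, -1/37, 9/62, 5, √11} × ℝ)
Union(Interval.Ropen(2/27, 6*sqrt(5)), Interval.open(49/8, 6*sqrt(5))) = Interval.Ropen(2/27, 6*sqrt(5))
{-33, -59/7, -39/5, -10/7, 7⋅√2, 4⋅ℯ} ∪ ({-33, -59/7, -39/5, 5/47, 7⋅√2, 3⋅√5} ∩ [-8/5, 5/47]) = {-33, -59/7, -39/5, -10/7, 5/47, 7⋅√2, 4⋅ℯ}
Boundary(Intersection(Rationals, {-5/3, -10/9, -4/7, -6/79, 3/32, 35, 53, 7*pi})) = {-5/3, -10/9, -4/7, -6/79, 3/32, 35, 53}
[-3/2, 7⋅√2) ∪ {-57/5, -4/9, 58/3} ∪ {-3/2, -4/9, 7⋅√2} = {-57/5, 58/3} ∪ [-3/2, 7⋅√2]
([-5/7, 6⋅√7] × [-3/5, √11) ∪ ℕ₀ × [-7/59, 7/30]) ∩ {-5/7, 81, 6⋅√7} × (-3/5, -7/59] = ({81} × {-7/59}) ∪ ({-5/7, 6⋅√7} × (-3/5, -7/59])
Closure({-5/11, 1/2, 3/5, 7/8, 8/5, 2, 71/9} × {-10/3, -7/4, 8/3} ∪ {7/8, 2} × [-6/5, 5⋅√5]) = ({7/8, 2} × [-6/5, 5⋅√5]) ∪ ({-5/11, 1/2, 3/5, 7/8, 8/5, 2, 71/9} × {-10/3, -7/4, 8/3})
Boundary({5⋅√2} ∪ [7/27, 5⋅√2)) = {7/27, 5⋅√2}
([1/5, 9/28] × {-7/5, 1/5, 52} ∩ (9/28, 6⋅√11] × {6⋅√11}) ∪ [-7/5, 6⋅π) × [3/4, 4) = [-7/5, 6⋅π) × [3/4, 4)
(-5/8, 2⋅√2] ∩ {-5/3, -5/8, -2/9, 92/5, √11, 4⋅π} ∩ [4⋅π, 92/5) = ∅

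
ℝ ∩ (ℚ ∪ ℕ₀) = ℚ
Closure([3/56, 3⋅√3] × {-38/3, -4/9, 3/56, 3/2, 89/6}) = [3/56, 3⋅√3] × {-38/3, -4/9, 3/56, 3/2, 89/6}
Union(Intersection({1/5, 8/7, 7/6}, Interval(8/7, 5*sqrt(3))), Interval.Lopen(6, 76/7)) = Union({8/7, 7/6}, Interval.Lopen(6, 76/7))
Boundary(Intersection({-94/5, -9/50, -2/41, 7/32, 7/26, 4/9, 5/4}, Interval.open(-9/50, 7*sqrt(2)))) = {-2/41, 7/32, 7/26, 4/9, 5/4}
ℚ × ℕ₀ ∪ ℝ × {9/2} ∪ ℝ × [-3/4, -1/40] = (ℚ × ℕ₀) ∪ (ℝ × ([-3/4, -1/40] ∪ {9/2}))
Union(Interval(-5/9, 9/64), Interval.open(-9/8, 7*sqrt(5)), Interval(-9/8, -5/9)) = Interval.Ropen(-9/8, 7*sqrt(5))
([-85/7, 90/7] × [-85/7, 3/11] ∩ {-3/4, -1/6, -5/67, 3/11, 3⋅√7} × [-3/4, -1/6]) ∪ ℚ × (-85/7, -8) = (ℚ × (-85/7, -8)) ∪ ({-3/4, -1/6, -5/67, 3/11, 3⋅√7} × [-3/4, -1/6])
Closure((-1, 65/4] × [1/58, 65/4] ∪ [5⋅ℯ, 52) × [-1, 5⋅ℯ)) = ({52} × [-1, 5⋅ℯ]) ∪ ([5⋅ℯ, 52] × {-1}) ∪ ({52, 5⋅ℯ} × [-1, 1/58]) ∪ ([-1, 65/4] × [1/58, 65/4]) ∪ ([65/4, 52] × {-1, 5⋅ℯ}) ∪ ([5⋅ℯ, 52) × [-1, 5⋅ℯ))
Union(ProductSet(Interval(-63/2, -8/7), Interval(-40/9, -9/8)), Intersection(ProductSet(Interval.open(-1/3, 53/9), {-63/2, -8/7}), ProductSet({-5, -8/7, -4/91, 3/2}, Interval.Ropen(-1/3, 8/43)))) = ProductSet(Interval(-63/2, -8/7), Interval(-40/9, -9/8))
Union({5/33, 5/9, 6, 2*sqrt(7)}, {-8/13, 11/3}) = {-8/13, 5/33, 5/9, 11/3, 6, 2*sqrt(7)}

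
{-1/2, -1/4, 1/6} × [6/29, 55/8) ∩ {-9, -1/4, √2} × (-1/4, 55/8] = {-1/4} × [6/29, 55/8)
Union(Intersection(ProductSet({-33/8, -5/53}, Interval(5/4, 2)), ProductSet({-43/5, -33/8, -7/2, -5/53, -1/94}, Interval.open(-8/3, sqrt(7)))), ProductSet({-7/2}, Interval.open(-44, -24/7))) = Union(ProductSet({-7/2}, Interval.open(-44, -24/7)), ProductSet({-33/8, -5/53}, Interval(5/4, 2)))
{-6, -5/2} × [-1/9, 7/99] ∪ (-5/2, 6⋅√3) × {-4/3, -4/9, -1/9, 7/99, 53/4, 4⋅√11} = ({-6, -5/2} × [-1/9, 7/99]) ∪ ((-5/2, 6⋅√3) × {-4/3, -4/9, -1/9, 7/99, 53/4, 4⋅√11})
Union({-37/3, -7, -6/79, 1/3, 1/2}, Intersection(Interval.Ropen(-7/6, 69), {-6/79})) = {-37/3, -7, -6/79, 1/3, 1/2}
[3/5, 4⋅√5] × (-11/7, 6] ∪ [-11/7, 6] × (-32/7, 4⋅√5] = ([-11/7, 6] × (-32/7, 4⋅√5]) ∪ ([3/5, 4⋅√5] × (-11/7, 6])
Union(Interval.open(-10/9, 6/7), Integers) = Union(Integers, Interval.open(-10/9, 6/7))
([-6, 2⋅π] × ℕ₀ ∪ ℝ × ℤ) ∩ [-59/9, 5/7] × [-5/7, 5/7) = [-59/9, 5/7] × {0}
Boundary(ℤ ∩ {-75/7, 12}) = {12}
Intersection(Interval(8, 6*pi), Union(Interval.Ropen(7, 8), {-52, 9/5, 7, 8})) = {8}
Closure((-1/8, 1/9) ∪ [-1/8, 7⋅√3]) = [-1/8, 7⋅√3]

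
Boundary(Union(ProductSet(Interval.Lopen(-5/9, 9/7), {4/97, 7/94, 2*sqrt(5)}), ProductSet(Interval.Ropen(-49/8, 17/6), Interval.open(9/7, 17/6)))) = Union(ProductSet({-49/8, 17/6}, Interval(9/7, 17/6)), ProductSet(Interval(-49/8, 17/6), {9/7, 17/6}), ProductSet(Interval(-5/9, 9/7), {4/97, 7/94, 2*sqrt(5)}))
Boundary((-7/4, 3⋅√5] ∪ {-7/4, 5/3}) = {-7/4, 3⋅√5}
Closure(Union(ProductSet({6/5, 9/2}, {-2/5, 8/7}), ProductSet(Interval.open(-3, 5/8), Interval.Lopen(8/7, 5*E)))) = Union(ProductSet({-3, 5/8}, Interval(8/7, 5*E)), ProductSet({6/5, 9/2}, {-2/5, 8/7}), ProductSet(Interval(-3, 5/8), {8/7, 5*E}), ProductSet(Interval.open(-3, 5/8), Interval.Lopen(8/7, 5*E)))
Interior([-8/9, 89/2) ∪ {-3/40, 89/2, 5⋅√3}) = (-8/9, 89/2)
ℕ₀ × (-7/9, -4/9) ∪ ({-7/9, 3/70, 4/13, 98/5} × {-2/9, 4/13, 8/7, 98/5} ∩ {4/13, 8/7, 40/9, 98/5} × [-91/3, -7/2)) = ℕ₀ × (-7/9, -4/9)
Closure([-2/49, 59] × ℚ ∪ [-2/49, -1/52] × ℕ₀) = [-2/49, 59] × ℝ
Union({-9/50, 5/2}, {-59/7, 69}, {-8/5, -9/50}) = {-59/7, -8/5, -9/50, 5/2, 69}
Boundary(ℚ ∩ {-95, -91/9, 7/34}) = {-95, -91/9, 7/34}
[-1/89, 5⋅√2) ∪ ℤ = ℤ ∪ [-1/89, 5⋅√2)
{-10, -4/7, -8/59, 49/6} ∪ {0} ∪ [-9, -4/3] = {-10, -4/7, -8/59, 0, 49/6} ∪ [-9, -4/3]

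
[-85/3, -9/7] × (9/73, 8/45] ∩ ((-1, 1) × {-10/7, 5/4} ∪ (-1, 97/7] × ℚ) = ∅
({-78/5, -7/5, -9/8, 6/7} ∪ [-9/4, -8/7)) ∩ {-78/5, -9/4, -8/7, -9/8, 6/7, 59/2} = {-78/5, -9/4, -9/8, 6/7}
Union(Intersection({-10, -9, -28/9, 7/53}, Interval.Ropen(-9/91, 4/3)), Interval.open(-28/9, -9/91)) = Union({7/53}, Interval.open(-28/9, -9/91))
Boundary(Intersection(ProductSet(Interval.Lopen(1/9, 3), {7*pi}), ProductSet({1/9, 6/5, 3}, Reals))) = ProductSet({6/5, 3}, {7*pi})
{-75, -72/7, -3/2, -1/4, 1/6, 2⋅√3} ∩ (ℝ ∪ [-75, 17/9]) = {-75, -72/7, -3/2, -1/4, 1/6, 2⋅√3}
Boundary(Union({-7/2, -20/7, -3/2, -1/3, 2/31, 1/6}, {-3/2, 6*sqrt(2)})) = {-7/2, -20/7, -3/2, -1/3, 2/31, 1/6, 6*sqrt(2)}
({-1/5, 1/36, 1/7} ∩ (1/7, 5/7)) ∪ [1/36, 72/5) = [1/36, 72/5)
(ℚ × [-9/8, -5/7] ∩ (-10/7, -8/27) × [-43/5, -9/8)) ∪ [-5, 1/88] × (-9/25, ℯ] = [-5, 1/88] × (-9/25, ℯ]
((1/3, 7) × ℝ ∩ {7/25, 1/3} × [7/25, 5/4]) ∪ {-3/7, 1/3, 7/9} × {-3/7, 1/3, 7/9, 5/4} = {-3/7, 1/3, 7/9} × {-3/7, 1/3, 7/9, 5/4}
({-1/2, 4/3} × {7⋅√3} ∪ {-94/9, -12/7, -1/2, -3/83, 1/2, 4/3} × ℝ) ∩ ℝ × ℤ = {-94/9, -12/7, -1/2, -3/83, 1/2, 4/3} × ℤ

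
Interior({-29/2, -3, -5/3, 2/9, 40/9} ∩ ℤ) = ∅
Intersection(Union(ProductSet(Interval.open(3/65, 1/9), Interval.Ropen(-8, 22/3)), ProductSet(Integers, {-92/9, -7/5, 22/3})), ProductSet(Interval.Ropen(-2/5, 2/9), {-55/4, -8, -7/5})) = Union(ProductSet(Interval.open(3/65, 1/9), {-8, -7/5}), ProductSet(Range(0, 1, 1), {-7/5}))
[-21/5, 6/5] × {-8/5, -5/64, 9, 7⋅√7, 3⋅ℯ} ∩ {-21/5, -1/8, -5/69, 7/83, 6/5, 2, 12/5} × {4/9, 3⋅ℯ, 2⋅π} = {-21/5, -1/8, -5/69, 7/83, 6/5} × {3⋅ℯ}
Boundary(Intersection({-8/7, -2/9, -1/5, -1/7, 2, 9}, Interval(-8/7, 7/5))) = {-8/7, -2/9, -1/5, -1/7}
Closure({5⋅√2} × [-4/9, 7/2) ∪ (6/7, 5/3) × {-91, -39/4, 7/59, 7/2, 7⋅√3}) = ({5⋅√2} × [-4/9, 7/2]) ∪ ([6/7, 5/3] × {-91, -39/4, 7/59, 7/2, 7⋅√3})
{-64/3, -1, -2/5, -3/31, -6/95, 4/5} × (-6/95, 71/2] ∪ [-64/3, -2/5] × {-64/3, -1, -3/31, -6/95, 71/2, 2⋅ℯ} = ({-64/3, -1, -2/5, -3/31, -6/95, 4/5} × (-6/95, 71/2]) ∪ ([-64/3, -2/5] × {-64/3, -1, -3/31, -6/95, 71/2, 2⋅ℯ})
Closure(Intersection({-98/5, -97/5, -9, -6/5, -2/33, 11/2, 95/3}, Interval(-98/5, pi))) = {-98/5, -97/5, -9, -6/5, -2/33}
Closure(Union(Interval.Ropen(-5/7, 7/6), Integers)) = Union(Integers, Interval(-5/7, 7/6))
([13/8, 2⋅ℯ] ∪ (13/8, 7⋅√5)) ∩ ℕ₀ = {2, 3, …, 15}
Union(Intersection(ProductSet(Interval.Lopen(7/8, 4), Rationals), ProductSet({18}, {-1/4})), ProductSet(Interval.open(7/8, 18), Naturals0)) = ProductSet(Interval.open(7/8, 18), Naturals0)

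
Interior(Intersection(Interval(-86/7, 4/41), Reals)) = Interval.open(-86/7, 4/41)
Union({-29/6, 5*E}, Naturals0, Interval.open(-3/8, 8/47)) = Union({-29/6, 5*E}, Interval.open(-3/8, 8/47), Naturals0)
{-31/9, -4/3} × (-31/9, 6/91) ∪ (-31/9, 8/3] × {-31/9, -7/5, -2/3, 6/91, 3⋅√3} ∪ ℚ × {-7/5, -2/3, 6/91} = (ℚ × {-7/5, -2/3, 6/91}) ∪ ({-31/9, -4/3} × (-31/9, 6/91)) ∪ ((-31/9, 8/3] × {-31/9, -7/5, -2/3, 6/91, 3⋅√3})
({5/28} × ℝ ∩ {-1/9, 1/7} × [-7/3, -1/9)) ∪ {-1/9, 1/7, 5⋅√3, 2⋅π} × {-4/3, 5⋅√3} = {-1/9, 1/7, 5⋅√3, 2⋅π} × {-4/3, 5⋅√3}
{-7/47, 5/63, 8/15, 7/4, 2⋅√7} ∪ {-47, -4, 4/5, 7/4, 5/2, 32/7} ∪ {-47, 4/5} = {-47, -4, -7/47, 5/63, 8/15, 4/5, 7/4, 5/2, 32/7, 2⋅√7}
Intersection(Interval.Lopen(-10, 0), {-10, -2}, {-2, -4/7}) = {-2}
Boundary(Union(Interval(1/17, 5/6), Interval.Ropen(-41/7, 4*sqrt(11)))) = {-41/7, 4*sqrt(11)}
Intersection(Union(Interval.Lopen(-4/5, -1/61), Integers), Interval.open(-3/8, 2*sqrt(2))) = Union(Interval.Lopen(-3/8, -1/61), Range(0, 3, 1))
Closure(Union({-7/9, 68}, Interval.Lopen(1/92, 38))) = Union({-7/9, 68}, Interval(1/92, 38))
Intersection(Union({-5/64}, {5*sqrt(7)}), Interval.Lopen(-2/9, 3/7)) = {-5/64}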